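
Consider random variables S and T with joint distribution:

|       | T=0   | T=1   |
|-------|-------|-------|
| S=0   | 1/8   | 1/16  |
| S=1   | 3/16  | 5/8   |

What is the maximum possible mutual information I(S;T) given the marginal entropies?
The upper bound on mutual information is I(S;T) ≤ min(H(S), H(T)).

Marginal P(S) (row sums):
  P(S=0) = 1/8 + 1/16 = 3/16
  P(S=1) = 3/16 + 5/8 = 13/16
Marginal P(T) (column sums):
  P(T=0) = 1/8 + 3/16 = 5/16
  P(T=1) = 1/16 + 5/8 = 11/16

H(S) = -[(3/16)·log₂(3/16) + (13/16)·log₂(13/16)]
  = 0.4528 + 0.2434
  = 0.6962 bits
H(T) = -[(5/16)·log₂(5/16) + (11/16)·log₂(11/16)]
  = 0.5244 + 0.3716
  = 0.8960 bits

Maximum possible I(S;T) = min(0.6962, 0.8960) = 0.6962 bits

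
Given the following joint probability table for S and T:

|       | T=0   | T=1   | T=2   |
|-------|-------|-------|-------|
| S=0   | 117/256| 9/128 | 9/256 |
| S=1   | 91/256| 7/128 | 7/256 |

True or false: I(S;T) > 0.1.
Marginal P(S) (row sums):
  P(S=0) = 117/256 + 9/128 + 9/256 = 9/16
  P(S=1) = 91/256 + 7/128 + 7/256 = 7/16
Marginal P(T) (column sums):
  P(T=0) = 117/256 + 91/256 = 13/16
  P(T=1) = 9/128 + 7/128 = 1/8
  P(T=2) = 9/256 + 7/256 = 1/16

H(S) = -[(9/16)·log₂(9/16) + (7/16)·log₂(7/16)]
  = 0.4669 + 0.5218
  = 0.9887 bits
H(T) = -[(13/16)·log₂(13/16) + (1/8)·log₂(1/8) + (1/16)·log₂(1/16)]
  = 0.2434 + 0.3750 + 0.2500
  = 0.8684 bits
H(S,T) = -[(117/256)·log₂(117/256) + (9/128)·log₂(9/128) + (9/256)·log₂(9/256) + (91/256)·log₂(91/256) + (7/128)·log₂(7/128) + (7/256)·log₂(7/256)]
  = 0.5163 + 0.2693 + 0.1698 + 0.5304 + 0.2293 + 0.1420
  = 1.8571 bits

I(S;T) = H(S) + H(T) - H(S,T)
  = 0.9887 + 0.8684 - 1.8571
  = 0.0000 bits

False. I(S;T) = 0.0000 bits, which is ≤ 0.1 bits.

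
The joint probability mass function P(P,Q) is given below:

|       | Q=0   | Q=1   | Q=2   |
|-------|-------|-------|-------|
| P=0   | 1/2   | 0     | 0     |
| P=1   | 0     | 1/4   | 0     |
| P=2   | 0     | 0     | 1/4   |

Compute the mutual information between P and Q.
Marginal P(P) (row sums):
  P(P=0) = 1/2 + 0 + 0 = 1/2
  P(P=1) = 0 + 1/4 + 0 = 1/4
  P(P=2) = 0 + 0 + 1/4 = 1/4
Marginal P(Q) (column sums):
  P(Q=0) = 1/2 + 0 + 0 = 1/2
  P(Q=1) = 0 + 1/4 + 0 = 1/4
  P(Q=2) = 0 + 0 + 1/4 = 1/4

H(P) = -[(1/2)·log₂(1/2) + (1/4)·log₂(1/4) + (1/4)·log₂(1/4)]
  = 0.5000 + 0.5000 + 0.5000
  = 1.5000 bits
H(Q) = -[(1/2)·log₂(1/2) + (1/4)·log₂(1/4) + (1/4)·log₂(1/4)]
  = 0.5000 + 0.5000 + 0.5000
  = 1.5000 bits
H(P,Q) = -[(1/2)·log₂(1/2) + (1/4)·log₂(1/4) + (1/4)·log₂(1/4)]
  = 0.5000 + 0.5000 + 0.5000
  = 1.5000 bits

I(P;Q) = H(P) + H(Q) - H(P,Q)
  = 1.5000 + 1.5000 - 1.5000
  = 1.5000 bits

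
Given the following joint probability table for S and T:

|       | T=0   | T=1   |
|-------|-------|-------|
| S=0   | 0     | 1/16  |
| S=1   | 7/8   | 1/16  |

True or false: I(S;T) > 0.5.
Marginal P(S) (row sums):
  P(S=0) = 0 + 1/16 = 1/16
  P(S=1) = 7/8 + 1/16 = 15/16
Marginal P(T) (column sums):
  P(T=0) = 0 + 7/8 = 7/8
  P(T=1) = 1/16 + 1/16 = 1/8

H(S) = -[(1/16)·log₂(1/16) + (15/16)·log₂(15/16)]
  = 0.2500 + 0.0873
  = 0.3373 bits
H(T) = -[(7/8)·log₂(7/8) + (1/8)·log₂(1/8)]
  = 0.1686 + 0.3750
  = 0.5436 bits
H(S,T) = -[(1/16)·log₂(1/16) + (7/8)·log₂(7/8) + (1/16)·log₂(1/16)]
  = 0.2500 + 0.1686 + 0.2500
  = 0.6686 bits

I(S;T) = H(S) + H(T) - H(S,T)
  = 0.3373 + 0.5436 - 0.6686
  = 0.2123 bits

False. I(S;T) = 0.2123 bits, which is ≤ 0.5 bits.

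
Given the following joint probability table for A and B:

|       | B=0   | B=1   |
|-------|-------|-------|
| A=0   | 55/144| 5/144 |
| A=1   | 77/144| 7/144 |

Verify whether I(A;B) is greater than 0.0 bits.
Marginal P(A) (row sums):
  P(A=0) = 55/144 + 5/144 = 5/12
  P(A=1) = 77/144 + 7/144 = 7/12
Marginal P(B) (column sums):
  P(B=0) = 55/144 + 77/144 = 11/12
  P(B=1) = 5/144 + 7/144 = 1/12

H(A) = -[(5/12)·log₂(5/12) + (7/12)·log₂(7/12)]
  = 0.5263 + 0.4536
  = 0.9799 bits
H(B) = -[(11/12)·log₂(11/12) + (1/12)·log₂(1/12)]
  = 0.1151 + 0.2987
  = 0.4138 bits
H(A,B) = -[(55/144)·log₂(55/144) + (5/144)·log₂(5/144) + (77/144)·log₂(77/144) + (7/144)·log₂(7/144)]
  = 0.5304 + 0.1683 + 0.4829 + 0.2121
  = 1.3937 bits

I(A;B) = H(A) + H(B) - H(A,B)
  = 0.9799 + 0.4138 - 1.3937
  = 0.0000 bits

No. I(A;B) = 0.0000 bits, which is ≤ 0.0 bits.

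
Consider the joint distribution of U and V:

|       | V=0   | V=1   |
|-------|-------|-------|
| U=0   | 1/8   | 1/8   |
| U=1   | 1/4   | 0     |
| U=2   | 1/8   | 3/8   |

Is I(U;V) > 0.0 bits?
Marginal P(U) (row sums):
  P(U=0) = 1/8 + 1/8 = 1/4
  P(U=1) = 1/4 + 0 = 1/4
  P(U=2) = 1/8 + 3/8 = 1/2
Marginal P(V) (column sums):
  P(V=0) = 1/8 + 1/4 + 1/8 = 1/2
  P(V=1) = 1/8 + 0 + 3/8 = 1/2

H(U) = -[(1/4)·log₂(1/4) + (1/4)·log₂(1/4) + (1/2)·log₂(1/2)]
  = 0.5000 + 0.5000 + 0.5000
  = 1.5000 bits
H(V) = -[(1/2)·log₂(1/2) + (1/2)·log₂(1/2)]
  = 0.5000 + 0.5000
  = 1.0000 bits
H(U,V) = -[(1/8)·log₂(1/8) + (1/8)·log₂(1/8) + (1/4)·log₂(1/4) + (1/8)·log₂(1/8) + (3/8)·log₂(3/8)]
  = 0.3750 + 0.3750 + 0.5000 + 0.3750 + 0.5306
  = 2.1556 bits

I(U;V) = H(U) + H(V) - H(U,V)
  = 1.5000 + 1.0000 - 2.1556
  = 0.3444 bits

Yes. I(U;V) = 0.3444 bits, which is > 0.0 bits.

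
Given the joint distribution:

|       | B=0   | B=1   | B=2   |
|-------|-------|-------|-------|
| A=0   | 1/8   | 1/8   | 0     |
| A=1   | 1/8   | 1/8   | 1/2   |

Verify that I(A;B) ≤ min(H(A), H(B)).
Marginal P(A) (row sums):
  P(A=0) = 1/8 + 1/8 + 0 = 1/4
  P(A=1) = 1/8 + 1/8 + 1/2 = 3/4
Marginal P(B) (column sums):
  P(B=0) = 1/8 + 1/8 = 1/4
  P(B=1) = 1/8 + 1/8 = 1/4
  P(B=2) = 0 + 1/2 = 1/2

H(A) = -[(1/4)·log₂(1/4) + (3/4)·log₂(3/4)]
  = 0.5000 + 0.3113
  = 0.8113 bits
H(B) = -[(1/4)·log₂(1/4) + (1/4)·log₂(1/4) + (1/2)·log₂(1/2)]
  = 0.5000 + 0.5000 + 0.5000
  = 1.5000 bits
H(A,B) = -[(1/8)·log₂(1/8) + (1/8)·log₂(1/8) + (1/8)·log₂(1/8) + (1/8)·log₂(1/8) + (1/2)·log₂(1/2)]
  = 0.3750 + 0.3750 + 0.3750 + 0.3750 + 0.5000
  = 2.0000 bits

I(A;B) = H(A) + H(B) - H(A,B)
  = 0.8113 + 1.5000 - 2.0000
  = 0.3113 bits

min(H(A), H(B)) = min(0.8113, 1.5000) = 0.8113 bits
Since 0.3113 ≤ 0.8113, the bound is satisfied ✓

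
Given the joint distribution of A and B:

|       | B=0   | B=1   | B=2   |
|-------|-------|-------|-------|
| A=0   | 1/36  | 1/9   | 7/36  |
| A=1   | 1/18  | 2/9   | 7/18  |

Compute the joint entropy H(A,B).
H(A,B) = -Σ P(A,B) log₂ P(A,B), summed over the non-zero cells:
H(A,B) = -[(1/36)·log₂(1/36) + (1/9)·log₂(1/9) + (7/36)·log₂(7/36) + (1/18)·log₂(1/18) + (2/9)·log₂(2/9) + (7/18)·log₂(7/18)]
  = 0.1436 + 0.3522 + 0.4594 + 0.2317 + 0.4822 + 0.5299
  = 2.1990 bits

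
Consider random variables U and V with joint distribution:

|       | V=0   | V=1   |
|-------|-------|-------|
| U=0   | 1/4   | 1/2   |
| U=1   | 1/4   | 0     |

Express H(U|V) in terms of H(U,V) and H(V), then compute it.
H(U|V) = H(U,V) - H(V)

Marginal P(V) (column sums):
  P(V=0) = 1/4 + 1/4 = 1/2
  P(V=1) = 1/2 + 0 = 1/2

H(U,V) = -[(1/4)·log₂(1/4) + (1/2)·log₂(1/2) + (1/4)·log₂(1/4)]
  = 0.5000 + 0.5000 + 0.5000
  = 1.5000 bits
H(V) = -[(1/2)·log₂(1/2) + (1/2)·log₂(1/2)]
  = 0.5000 + 0.5000
  = 1.0000 bits

H(U|V) = 1.5000 - 1.0000 = 0.5000 bits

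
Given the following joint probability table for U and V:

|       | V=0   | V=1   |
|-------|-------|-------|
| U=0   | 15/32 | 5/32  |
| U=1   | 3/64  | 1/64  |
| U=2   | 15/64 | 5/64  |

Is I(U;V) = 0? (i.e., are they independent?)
Marginal P(U) (row sums):
  P(U=0) = 15/32 + 5/32 = 5/8
  P(U=1) = 3/64 + 1/64 = 1/16
  P(U=2) = 15/64 + 5/64 = 5/16
Marginal P(V) (column sums):
  P(V=0) = 15/32 + 3/64 + 15/64 = 3/4
  P(V=1) = 5/32 + 1/64 + 5/64 = 1/4

U and V are independent iff P(U=i,V=j) = P(U=i)·P(V=j) for every cell.
  P(U=0)·P(V=0) = 5/8 × 3/4 = 15/32 = P(U=0,V=0) ✓
  P(U=0)·P(V=1) = 5/8 × 1/4 = 5/32 = P(U=0,V=1) ✓
  P(U=1)·P(V=0) = 1/16 × 3/4 = 3/64 = P(U=1,V=0) ✓
  P(U=1)·P(V=1) = 1/16 × 1/4 = 1/64 = P(U=1,V=1) ✓
  P(U=2)·P(V=0) = 5/16 × 3/4 = 15/64 = P(U=2,V=0) ✓
  P(U=2)·P(V=1) = 5/16 × 1/4 = 5/64 = P(U=2,V=1) ✓

Yes, U and V are independent: every cell factors, so I(U;V) = 0 bits.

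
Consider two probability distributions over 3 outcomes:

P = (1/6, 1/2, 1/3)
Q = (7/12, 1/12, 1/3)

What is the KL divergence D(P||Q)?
D(P||Q) = Σ P(i) log₂(P(i)/Q(i))
  i=0: (1/6) × log₂((1/6)/(7/12)) = (1/6) × log₂(2/7) = -0.3012
  i=1: (1/2) × log₂((1/2)/(1/12)) = (1/2) × log₂(6) = 1.2925
  i=2: (1/3) × log₂((1/3)/(1/3)) = (1/3) × log₂(1) = 0.0000
D(P||Q) = -0.3012 + 1.2925 + 0.0000
  = 0.9913 bits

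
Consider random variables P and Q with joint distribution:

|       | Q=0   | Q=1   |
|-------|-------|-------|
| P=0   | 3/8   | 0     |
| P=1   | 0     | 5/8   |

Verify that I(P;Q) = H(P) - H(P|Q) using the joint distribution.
Left side, from I(P;Q) = H(P) + H(Q) - H(P,Q):
Marginal P(P) (row sums):
  P(P=0) = 3/8 + 0 = 3/8
  P(P=1) = 0 + 5/8 = 5/8
Marginal P(Q) (column sums):
  P(Q=0) = 3/8 + 0 = 3/8
  P(Q=1) = 0 + 5/8 = 5/8

H(P) = -[(3/8)·log₂(3/8) + (5/8)·log₂(5/8)]
  = 0.5306 + 0.4238
  = 0.9544 bits
H(Q) = -[(3/8)·log₂(3/8) + (5/8)·log₂(5/8)]
  = 0.5306 + 0.4238
  = 0.9544 bits
H(P,Q) = -[(3/8)·log₂(3/8) + (5/8)·log₂(5/8)]
  = 0.5306 + 0.4238
  = 0.9544 bits

I(P;Q) = H(P) + H(Q) - H(P,Q)
  = 0.9544 + 0.9544 - 0.9544
  = 0.9544 bits

Right side, with H(P|Q) computed directly from the conditional probabilities:
H(P|Q) = -Σ P(P,Q)·log₂ P(P|Q), where P(P|Q) = P(P,Q) / P(Q)
  (cells with P(P,Q) = 0 contribute 0)
  (P=0,Q=0): P(P|Q) = (3/8)/(3/8) = 1;  -(3/8)·log₂(1) = 0.0000
  (P=1,Q=1): P(P|Q) = (5/8)/(5/8) = 1;  -(5/8)·log₂(1) = 0.0000
H(P|Q) = 0.0000 + 0.0000
  = 0.0000 bits
H(P) - H(P|Q) = 0.9544 - 0.0000 = 0.9544 bits

Both sides equal 0.9544 bits, so I(P;Q) = H(P) - H(P|Q) ✓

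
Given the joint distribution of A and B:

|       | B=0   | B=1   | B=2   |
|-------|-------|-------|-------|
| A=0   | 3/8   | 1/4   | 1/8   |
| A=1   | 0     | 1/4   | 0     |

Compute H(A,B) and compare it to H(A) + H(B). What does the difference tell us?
Marginal P(A) (row sums):
  P(A=0) = 3/8 + 1/4 + 1/8 = 3/4
  P(A=1) = 0 + 1/4 + 0 = 1/4
Marginal P(B) (column sums):
  P(B=0) = 3/8 + 0 = 3/8
  P(B=1) = 1/4 + 1/4 = 1/2
  P(B=2) = 1/8 + 0 = 1/8

H(A,B) = -[(3/8)·log₂(3/8) + (1/4)·log₂(1/4) + (1/8)·log₂(1/8) + (1/4)·log₂(1/4)]
  = 0.5306 + 0.5000 + 0.3750 + 0.5000
  = 1.9056 bits
H(A) = -[(3/4)·log₂(3/4) + (1/4)·log₂(1/4)]
  = 0.3113 + 0.5000
  = 0.8113 bits
H(B) = -[(3/8)·log₂(3/8) + (1/2)·log₂(1/2) + (1/8)·log₂(1/8)]
  = 0.5306 + 0.5000 + 0.3750
  = 1.4056 bits

H(A) + H(B) = 0.8113 + 1.4056 = 2.2169 bits
Difference: H(A) + H(B) - H(A,B) = 2.2169 - 1.9056 = 0.3113 bits = I(A;B)

The difference is the mutual information; it is positive here, so A and B are dependent (knowing one reduces uncertainty about the other by 0.3113 bits).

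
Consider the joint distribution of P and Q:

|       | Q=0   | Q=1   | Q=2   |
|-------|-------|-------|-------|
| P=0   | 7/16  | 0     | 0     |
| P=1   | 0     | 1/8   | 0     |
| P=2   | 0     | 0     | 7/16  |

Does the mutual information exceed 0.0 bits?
Marginal P(P) (row sums):
  P(P=0) = 7/16 + 0 + 0 = 7/16
  P(P=1) = 0 + 1/8 + 0 = 1/8
  P(P=2) = 0 + 0 + 7/16 = 7/16
Marginal P(Q) (column sums):
  P(Q=0) = 7/16 + 0 + 0 = 7/16
  P(Q=1) = 0 + 1/8 + 0 = 1/8
  P(Q=2) = 0 + 0 + 7/16 = 7/16

H(P) = -[(7/16)·log₂(7/16) + (1/8)·log₂(1/8) + (7/16)·log₂(7/16)]
  = 0.5218 + 0.3750 + 0.5218
  = 1.4186 bits
H(Q) = -[(7/16)·log₂(7/16) + (1/8)·log₂(1/8) + (7/16)·log₂(7/16)]
  = 0.5218 + 0.3750 + 0.5218
  = 1.4186 bits
H(P,Q) = -[(7/16)·log₂(7/16) + (1/8)·log₂(1/8) + (7/16)·log₂(7/16)]
  = 0.5218 + 0.3750 + 0.5218
  = 1.4186 bits

I(P;Q) = H(P) + H(Q) - H(P,Q)
  = 1.4186 + 1.4186 - 1.4186
  = 1.4186 bits

Yes. I(P;Q) = 1.4186 bits, which is > 0.0 bits.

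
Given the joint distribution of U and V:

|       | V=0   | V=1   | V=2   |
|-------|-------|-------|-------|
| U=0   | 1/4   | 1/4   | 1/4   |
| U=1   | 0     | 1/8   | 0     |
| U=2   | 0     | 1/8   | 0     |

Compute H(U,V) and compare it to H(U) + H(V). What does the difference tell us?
Marginal P(U) (row sums):
  P(U=0) = 1/4 + 1/4 + 1/4 = 3/4
  P(U=1) = 0 + 1/8 + 0 = 1/8
  P(U=2) = 0 + 1/8 + 0 = 1/8
Marginal P(V) (column sums):
  P(V=0) = 1/4 + 0 + 0 = 1/4
  P(V=1) = 1/4 + 1/8 + 1/8 = 1/2
  P(V=2) = 1/4 + 0 + 0 = 1/4

H(U,V) = -[(1/4)·log₂(1/4) + (1/4)·log₂(1/4) + (1/4)·log₂(1/4) + (1/8)·log₂(1/8) + (1/8)·log₂(1/8)]
  = 0.5000 + 0.5000 + 0.5000 + 0.3750 + 0.3750
  = 2.2500 bits
H(U) = -[(3/4)·log₂(3/4) + (1/8)·log₂(1/8) + (1/8)·log₂(1/8)]
  = 0.3113 + 0.3750 + 0.3750
  = 1.0613 bits
H(V) = -[(1/4)·log₂(1/4) + (1/2)·log₂(1/2) + (1/4)·log₂(1/4)]
  = 0.5000 + 0.5000 + 0.5000
  = 1.5000 bits

H(U) + H(V) = 1.0613 + 1.5000 = 2.5613 bits
Difference: H(U) + H(V) - H(U,V) = 2.5613 - 2.2500 = 0.3113 bits = I(U;V)

The difference is the mutual information; it is positive here, so U and V are dependent (knowing one reduces uncertainty about the other by 0.3113 bits).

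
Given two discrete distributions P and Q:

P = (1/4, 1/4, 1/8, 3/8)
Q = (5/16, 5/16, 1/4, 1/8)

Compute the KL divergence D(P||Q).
D(P||Q) = Σ P(i) log₂(P(i)/Q(i))
  i=0: (1/4) × log₂((1/4)/(5/16)) = (1/4) × log₂(4/5) = -0.0805
  i=1: (1/4) × log₂((1/4)/(5/16)) = (1/4) × log₂(4/5) = -0.0805
  i=2: (1/8) × log₂((1/8)/(1/4)) = (1/8) × log₂(1/2) = -0.1250
  i=3: (3/8) × log₂((3/8)/(1/8)) = (3/8) × log₂(3) = 0.5944
D(P||Q) = -0.0805 - 0.0805 - 0.1250 + 0.5944
  = 0.3084 bits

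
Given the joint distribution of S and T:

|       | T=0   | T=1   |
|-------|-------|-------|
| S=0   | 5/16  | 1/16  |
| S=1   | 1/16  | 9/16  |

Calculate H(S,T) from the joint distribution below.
H(S,T) = -Σ P(S,T) log₂ P(S,T), summed over the non-zero cells:
H(S,T) = -[(5/16)·log₂(5/16) + (1/16)·log₂(1/16) + (1/16)·log₂(1/16) + (9/16)·log₂(9/16)]
  = 0.5244 + 0.2500 + 0.2500 + 0.4669
  = 1.4913 bits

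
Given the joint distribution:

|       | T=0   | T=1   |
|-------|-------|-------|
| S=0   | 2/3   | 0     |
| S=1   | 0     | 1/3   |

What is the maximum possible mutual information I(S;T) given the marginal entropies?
The upper bound on mutual information is I(S;T) ≤ min(H(S), H(T)).

Marginal P(S) (row sums):
  P(S=0) = 2/3 + 0 = 2/3
  P(S=1) = 0 + 1/3 = 1/3
Marginal P(T) (column sums):
  P(T=0) = 2/3 + 0 = 2/3
  P(T=1) = 0 + 1/3 = 1/3

H(S) = -[(2/3)·log₂(2/3) + (1/3)·log₂(1/3)]
  = 0.3900 + 0.5283
  = 0.9183 bits
H(T) = -[(2/3)·log₂(2/3) + (1/3)·log₂(1/3)]
  = 0.3900 + 0.5283
  = 0.9183 bits

Maximum possible I(S;T) = min(0.9183, 0.9183) = 0.9183 bits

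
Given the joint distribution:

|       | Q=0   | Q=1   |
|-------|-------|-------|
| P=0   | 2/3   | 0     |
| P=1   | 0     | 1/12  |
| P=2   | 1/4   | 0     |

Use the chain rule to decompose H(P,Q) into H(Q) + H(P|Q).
By the chain rule: H(P,Q) = H(Q) + H(P|Q)

Marginal P(Q) (column sums):
  P(Q=0) = 2/3 + 0 + 1/4 = 11/12
  P(Q=1) = 0 + 1/12 + 0 = 1/12
H(Q) = -[(11/12)·log₂(11/12) + (1/12)·log₂(1/12)]
  = 0.1151 + 0.2987
  = 0.4138 bits
H(P|Q) = -Σ P(P,Q)·log₂ P(P|Q), where P(P|Q) = P(P,Q) / P(Q)
  (cells with P(P,Q) = 0 contribute 0)
  (P=0,Q=0): P(P|Q) = (2/3)/(11/12) = 8/11;  -(2/3)·log₂(8/11) = 0.3063
  (P=1,Q=1): P(P|Q) = (1/12)/(1/12) = 1;  -(1/12)·log₂(1) = 0.0000
  (P=2,Q=0): P(P|Q) = (1/4)/(11/12) = 3/11;  -(1/4)·log₂(3/11) = 0.4686
H(P|Q) = 0.3063 + 0.0000 + 0.4686
  = 0.7749 bits

H(P,Q) = H(Q) + H(P|Q) = 0.4138 + 0.7749 = 1.1887 bits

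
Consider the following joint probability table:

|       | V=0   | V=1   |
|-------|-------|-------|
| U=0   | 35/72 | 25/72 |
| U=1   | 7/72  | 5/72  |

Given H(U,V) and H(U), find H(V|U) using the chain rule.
From the chain rule: H(U,V) = H(U) + H(V|U)
Therefore: H(V|U) = H(U,V) - H(U)

H(U,V) = -[(35/72)·log₂(35/72) + (25/72)·log₂(25/72) + (7/72)·log₂(7/72) + (5/72)·log₂(5/72)]
  = 0.5059 + 0.5299 + 0.3269 + 0.2672
  = 1.6299 bits
Marginal P(U) (row sums):
  P(U=0) = 35/72 + 25/72 = 5/6
  P(U=1) = 7/72 + 5/72 = 1/6
H(U) = -[(5/6)·log₂(5/6) + (1/6)·log₂(1/6)]
  = 0.2192 + 0.4308
  = 0.6500 bits

H(V|U) = 1.6299 - 0.6500 = 0.9799 bits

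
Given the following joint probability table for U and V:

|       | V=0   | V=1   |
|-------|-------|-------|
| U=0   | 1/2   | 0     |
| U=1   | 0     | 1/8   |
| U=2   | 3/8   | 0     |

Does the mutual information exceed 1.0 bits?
Marginal P(U) (row sums):
  P(U=0) = 1/2 + 0 = 1/2
  P(U=1) = 0 + 1/8 = 1/8
  P(U=2) = 3/8 + 0 = 3/8
Marginal P(V) (column sums):
  P(V=0) = 1/2 + 0 + 3/8 = 7/8
  P(V=1) = 0 + 1/8 + 0 = 1/8

H(U) = -[(1/2)·log₂(1/2) + (1/8)·log₂(1/8) + (3/8)·log₂(3/8)]
  = 0.5000 + 0.3750 + 0.5306
  = 1.4056 bits
H(V) = -[(7/8)·log₂(7/8) + (1/8)·log₂(1/8)]
  = 0.1686 + 0.3750
  = 0.5436 bits
H(U,V) = -[(1/2)·log₂(1/2) + (1/8)·log₂(1/8) + (3/8)·log₂(3/8)]
  = 0.5000 + 0.3750 + 0.5306
  = 1.4056 bits

I(U;V) = H(U) + H(V) - H(U,V)
  = 1.4056 + 0.5436 - 1.4056
  = 0.5436 bits

No. I(U;V) = 0.5436 bits, which is ≤ 1.0 bits.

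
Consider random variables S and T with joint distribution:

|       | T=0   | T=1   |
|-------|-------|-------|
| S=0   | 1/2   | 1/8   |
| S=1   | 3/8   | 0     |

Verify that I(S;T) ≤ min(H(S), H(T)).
Marginal P(S) (row sums):
  P(S=0) = 1/2 + 1/8 = 5/8
  P(S=1) = 3/8 + 0 = 3/8
Marginal P(T) (column sums):
  P(T=0) = 1/2 + 3/8 = 7/8
  P(T=1) = 1/8 + 0 = 1/8

H(S) = -[(5/8)·log₂(5/8) + (3/8)·log₂(3/8)]
  = 0.4238 + 0.5306
  = 0.9544 bits
H(T) = -[(7/8)·log₂(7/8) + (1/8)·log₂(1/8)]
  = 0.1686 + 0.3750
  = 0.5436 bits
H(S,T) = -[(1/2)·log₂(1/2) + (1/8)·log₂(1/8) + (3/8)·log₂(3/8)]
  = 0.5000 + 0.3750 + 0.5306
  = 1.4056 bits

I(S;T) = H(S) + H(T) - H(S,T)
  = 0.9544 + 0.5436 - 1.4056
  = 0.0924 bits

min(H(S), H(T)) = min(0.9544, 0.5436) = 0.5436 bits
Since 0.0924 ≤ 0.5436, the bound is satisfied ✓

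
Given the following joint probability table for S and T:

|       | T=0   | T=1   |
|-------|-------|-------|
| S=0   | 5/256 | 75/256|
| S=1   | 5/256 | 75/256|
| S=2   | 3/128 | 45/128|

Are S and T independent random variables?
Marginal P(S) (row sums):
  P(S=0) = 5/256 + 75/256 = 5/16
  P(S=1) = 5/256 + 75/256 = 5/16
  P(S=2) = 3/128 + 45/128 = 3/8
Marginal P(T) (column sums):
  P(T=0) = 5/256 + 5/256 + 3/128 = 1/16
  P(T=1) = 75/256 + 75/256 + 45/128 = 15/16

S and T are independent iff P(S=i,T=j) = P(S=i)·P(T=j) for every cell.
  P(S=0)·P(T=0) = 5/16 × 1/16 = 5/256 = P(S=0,T=0) ✓
  P(S=0)·P(T=1) = 5/16 × 15/16 = 75/256 = P(S=0,T=1) ✓
  P(S=1)·P(T=0) = 5/16 × 1/16 = 5/256 = P(S=1,T=0) ✓
  P(S=1)·P(T=1) = 5/16 × 15/16 = 75/256 = P(S=1,T=1) ✓
  P(S=2)·P(T=0) = 3/8 × 1/16 = 3/128 = P(S=2,T=0) ✓
  P(S=2)·P(T=1) = 3/8 × 15/16 = 45/128 = P(S=2,T=1) ✓

Yes, S and T are independent: every cell factors, so I(S;T) = 0 bits.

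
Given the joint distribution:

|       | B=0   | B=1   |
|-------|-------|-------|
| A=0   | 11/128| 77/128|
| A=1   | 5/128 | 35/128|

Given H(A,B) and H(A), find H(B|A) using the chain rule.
From the chain rule: H(A,B) = H(A) + H(B|A)
Therefore: H(B|A) = H(A,B) - H(A)

H(A,B) = -[(11/128)·log₂(11/128) + (77/128)·log₂(77/128) + (5/128)·log₂(5/128) + (35/128)·log₂(35/128)]
  = 0.3043 + 0.4411 + 0.1827 + 0.5115
  = 1.4396 bits
Marginal P(A) (row sums):
  P(A=0) = 11/128 + 77/128 = 11/16
  P(A=1) = 5/128 + 35/128 = 5/16
H(A) = -[(11/16)·log₂(11/16) + (5/16)·log₂(5/16)]
  = 0.3716 + 0.5244
  = 0.8960 bits

H(B|A) = 1.4396 - 0.8960 = 0.5436 bits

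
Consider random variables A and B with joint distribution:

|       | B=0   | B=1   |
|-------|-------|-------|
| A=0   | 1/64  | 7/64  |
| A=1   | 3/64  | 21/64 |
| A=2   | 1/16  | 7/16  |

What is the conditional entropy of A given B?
Marginal P(B) (column sums):
  P(B=0) = 1/64 + 3/64 + 1/16 = 1/8
  P(B=1) = 7/64 + 21/64 + 7/16 = 7/8

H(A|B) = -Σ P(A,B)·log₂ P(A|B), where P(A|B) = P(A,B) / P(B)
  (A=0,B=0): P(A|B) = (1/64)/(1/8) = 1/8;  -(1/64)·log₂(1/8) = 0.0469
  (A=0,B=1): P(A|B) = (7/64)/(7/8) = 1/8;  -(7/64)·log₂(1/8) = 0.3281
  (A=1,B=0): P(A|B) = (3/64)/(1/8) = 3/8;  -(3/64)·log₂(3/8) = 0.0663
  (A=1,B=1): P(A|B) = (21/64)/(7/8) = 3/8;  -(21/64)·log₂(3/8) = 0.4643
  (A=2,B=0): P(A|B) = (1/16)/(1/8) = 1/2;  -(1/16)·log₂(1/2) = 0.0625
  (A=2,B=1): P(A|B) = (7/16)/(7/8) = 1/2;  -(7/16)·log₂(1/2) = 0.4375
H(A|B) = 0.0469 + 0.3281 + 0.0663 + 0.4643 + 0.0625 + 0.4375
  = 1.4056 bits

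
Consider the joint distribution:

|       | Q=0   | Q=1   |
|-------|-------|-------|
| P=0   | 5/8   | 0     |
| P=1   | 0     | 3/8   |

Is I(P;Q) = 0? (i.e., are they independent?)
Marginal P(P) (row sums):
  P(P=0) = 5/8 + 0 = 5/8
  P(P=1) = 0 + 3/8 = 3/8
Marginal P(Q) (column sums):
  P(Q=0) = 5/8 + 0 = 5/8
  P(Q=1) = 0 + 3/8 = 3/8

P and Q are independent iff P(P=i,Q=j) = P(P=i)·P(Q=j) for every cell.
  P(P=0)·P(Q=0) = 5/8 × 5/8 = 25/64, but P(P=0,Q=0) = 5/8 ✗

No, P and Q are not independent. Quantitatively, I(P;Q) > 0:

H(P) = -[(5/8)·log₂(5/8) + (3/8)·log₂(3/8)]
  = 0.4238 + 0.5306
  = 0.9544 bits
H(Q) = -[(5/8)·log₂(5/8) + (3/8)·log₂(3/8)]
  = 0.4238 + 0.5306
  = 0.9544 bits
H(P,Q) = -[(5/8)·log₂(5/8) + (3/8)·log₂(3/8)]
  = 0.4238 + 0.5306
  = 0.9544 bits
I(P;Q) = H(P) + H(Q) - H(P,Q) = 0.9544 + 0.9544 - 0.9544 = 0.9544 bits > 0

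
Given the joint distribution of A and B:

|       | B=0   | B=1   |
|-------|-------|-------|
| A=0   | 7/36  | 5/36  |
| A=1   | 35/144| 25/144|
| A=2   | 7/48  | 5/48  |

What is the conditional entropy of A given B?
Marginal P(B) (column sums):
  P(B=0) = 7/36 + 35/144 + 7/48 = 7/12
  P(B=1) = 5/36 + 25/144 + 5/48 = 5/12

H(A|B) = -Σ P(A,B)·log₂ P(A|B), where P(A|B) = P(A,B) / P(B)
  (A=0,B=0): P(A|B) = (7/36)/(7/12) = 1/3;  -(7/36)·log₂(1/3) = 0.3082
  (A=0,B=1): P(A|B) = (5/36)/(5/12) = 1/3;  -(5/36)·log₂(1/3) = 0.2201
  (A=1,B=0): P(A|B) = (35/144)/(7/12) = 5/12;  -(35/144)·log₂(5/12) = 0.3070
  (A=1,B=1): P(A|B) = (25/144)/(5/12) = 5/12;  -(25/144)·log₂(5/12) = 0.2193
  (A=2,B=0): P(A|B) = (7/48)/(7/12) = 1/4;  -(7/48)·log₂(1/4) = 0.2917
  (A=2,B=1): P(A|B) = (5/48)/(5/12) = 1/4;  -(5/48)·log₂(1/4) = 0.2083
H(A|B) = 0.3082 + 0.2201 + 0.3070 + 0.2193 + 0.2917 + 0.2083
  = 1.5546 bits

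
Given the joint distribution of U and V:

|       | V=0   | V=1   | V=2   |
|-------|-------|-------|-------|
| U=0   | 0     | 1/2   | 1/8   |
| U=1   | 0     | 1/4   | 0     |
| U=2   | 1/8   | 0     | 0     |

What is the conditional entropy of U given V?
Marginal P(V) (column sums):
  P(V=0) = 0 + 0 + 1/8 = 1/8
  P(V=1) = 1/2 + 1/4 + 0 = 3/4
  P(V=2) = 1/8 + 0 + 0 = 1/8

H(U|V) = -Σ P(U,V)·log₂ P(U|V), where P(U|V) = P(U,V) / P(V)
  (cells with P(U,V) = 0 contribute 0)
  (U=0,V=1): P(U|V) = (1/2)/(3/4) = 2/3;  -(1/2)·log₂(2/3) = 0.2925
  (U=0,V=2): P(U|V) = (1/8)/(1/8) = 1;  -(1/8)·log₂(1) = 0.0000
  (U=1,V=1): P(U|V) = (1/4)/(3/4) = 1/3;  -(1/4)·log₂(1/3) = 0.3962
  (U=2,V=0): P(U|V) = (1/8)/(1/8) = 1;  -(1/8)·log₂(1) = 0.0000
H(U|V) = 0.2925 + 0.0000 + 0.3962 + 0.0000
  = 0.6887 bits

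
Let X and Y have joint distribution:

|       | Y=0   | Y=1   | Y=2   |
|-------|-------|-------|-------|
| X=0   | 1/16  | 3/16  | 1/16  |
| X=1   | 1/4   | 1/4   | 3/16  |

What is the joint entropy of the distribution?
H(X,Y) = -Σ P(X,Y) log₂ P(X,Y), summed over the non-zero cells:
H(X,Y) = -[(1/16)·log₂(1/16) + (3/16)·log₂(3/16) + (1/16)·log₂(1/16) + (1/4)·log₂(1/4) + (1/4)·log₂(1/4) + (3/16)·log₂(3/16)]
  = 0.2500 + 0.4528 + 0.2500 + 0.5000 + 0.5000 + 0.4528
  = 2.4056 bits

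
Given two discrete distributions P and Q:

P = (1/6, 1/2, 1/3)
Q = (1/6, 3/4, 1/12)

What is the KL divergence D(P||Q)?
D(P||Q) = Σ P(i) log₂(P(i)/Q(i))
  i=0: (1/6) × log₂((1/6)/(1/6)) = (1/6) × log₂(1) = 0.0000
  i=1: (1/2) × log₂((1/2)/(3/4)) = (1/2) × log₂(2/3) = -0.2925
  i=2: (1/3) × log₂((1/3)/(1/12)) = (1/3) × log₂(4) = 0.6667
D(P||Q) = 0.0000 - 0.2925 + 0.6667
  = 0.3742 bits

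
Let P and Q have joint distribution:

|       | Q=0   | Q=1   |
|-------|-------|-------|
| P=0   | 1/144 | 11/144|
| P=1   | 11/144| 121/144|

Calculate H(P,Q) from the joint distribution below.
H(P,Q) = -Σ P(P,Q) log₂ P(P,Q), summed over the non-zero cells:
H(P,Q) = -[(1/144)·log₂(1/144) + (11/144)·log₂(11/144) + (11/144)·log₂(11/144) + (121/144)·log₂(121/144)]
  = 0.0498 + 0.2834 + 0.2834 + 0.2110
  = 0.8276 bits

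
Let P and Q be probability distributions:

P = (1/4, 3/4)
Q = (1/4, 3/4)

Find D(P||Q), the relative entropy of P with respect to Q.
D(P||Q) = Σ P(i) log₂(P(i)/Q(i))
  i=0: (1/4) × log₂((1/4)/(1/4)) = (1/4) × log₂(1) = 0.0000
  i=1: (3/4) × log₂((3/4)/(3/4)) = (3/4) × log₂(1) = 0.0000
D(P||Q) = 0.0000 + 0.0000
  = 0.0000 bits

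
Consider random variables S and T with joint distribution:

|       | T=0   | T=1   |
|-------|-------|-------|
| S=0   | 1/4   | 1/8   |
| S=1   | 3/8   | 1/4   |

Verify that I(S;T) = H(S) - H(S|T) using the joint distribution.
Left side, from I(S;T) = H(S) + H(T) - H(S,T):
Marginal P(S) (row sums):
  P(S=0) = 1/4 + 1/8 = 3/8
  P(S=1) = 3/8 + 1/4 = 5/8
Marginal P(T) (column sums):
  P(T=0) = 1/4 + 3/8 = 5/8
  P(T=1) = 1/8 + 1/4 = 3/8

H(S) = -[(3/8)·log₂(3/8) + (5/8)·log₂(5/8)]
  = 0.5306 + 0.4238
  = 0.9544 bits
H(T) = -[(5/8)·log₂(5/8) + (3/8)·log₂(3/8)]
  = 0.4238 + 0.5306
  = 0.9544 bits
H(S,T) = -[(1/4)·log₂(1/4) + (1/8)·log₂(1/8) + (3/8)·log₂(3/8) + (1/4)·log₂(1/4)]
  = 0.5000 + 0.3750 + 0.5306 + 0.5000
  = 1.9056 bits

I(S;T) = H(S) + H(T) - H(S,T)
  = 0.9544 + 0.9544 - 1.9056
  = 0.0032 bits

Right side, with H(S|T) computed directly from the conditional probabilities:
H(S|T) = -Σ P(S,T)·log₂ P(S|T), where P(S|T) = P(S,T) / P(T)
  (S=0,T=0): P(S|T) = (1/4)/(5/8) = 2/5;  -(1/4)·log₂(2/5) = 0.3305
  (S=0,T=1): P(S|T) = (1/8)/(3/8) = 1/3;  -(1/8)·log₂(1/3) = 0.1981
  (S=1,T=0): P(S|T) = (3/8)/(5/8) = 3/5;  -(3/8)·log₂(3/5) = 0.2764
  (S=1,T=1): P(S|T) = (1/4)/(3/8) = 2/3;  -(1/4)·log₂(2/3) = 0.1462
H(S|T) = 0.3305 + 0.1981 + 0.2764 + 0.1462
  = 0.9512 bits
H(S) - H(S|T) = 0.9544 - 0.9512 = 0.0032 bits

Both sides equal 0.0032 bits, so I(S;T) = H(S) - H(S|T) ✓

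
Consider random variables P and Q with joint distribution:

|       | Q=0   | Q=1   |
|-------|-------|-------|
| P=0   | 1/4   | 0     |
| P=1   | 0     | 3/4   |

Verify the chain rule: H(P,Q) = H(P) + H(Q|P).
Left side:
H(P,Q) = -[(1/4)·log₂(1/4) + (3/4)·log₂(3/4)]
  = 0.5000 + 0.3113
  = 0.8113 bits

Right side:
Marginal P(P) (row sums):
  P(P=0) = 1/4 + 0 = 1/4
  P(P=1) = 0 + 3/4 = 3/4
H(P) = -[(1/4)·log₂(1/4) + (3/4)·log₂(3/4)]
  = 0.5000 + 0.3113
  = 0.8113 bits
H(Q|P) = -Σ P(P,Q)·log₂ P(Q|P), where P(Q|P) = P(P,Q) / P(P)
  (cells with P(P,Q) = 0 contribute 0)
  (P=0,Q=0): P(Q|P) = (1/4)/(1/4) = 1;  -(1/4)·log₂(1) = 0.0000
  (P=1,Q=1): P(Q|P) = (3/4)/(3/4) = 1;  -(3/4)·log₂(1) = 0.0000
H(Q|P) = 0.0000 + 0.0000
  = 0.0000 bits
H(P) + H(Q|P) = 0.8113 + 0.0000 = 0.8113 bits

Both sides equal 0.8113 bits, so the chain rule holds ✓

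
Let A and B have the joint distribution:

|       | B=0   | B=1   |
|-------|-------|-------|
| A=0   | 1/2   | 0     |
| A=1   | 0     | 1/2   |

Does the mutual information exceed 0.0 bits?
Marginal P(A) (row sums):
  P(A=0) = 1/2 + 0 = 1/2
  P(A=1) = 0 + 1/2 = 1/2
Marginal P(B) (column sums):
  P(B=0) = 1/2 + 0 = 1/2
  P(B=1) = 0 + 1/2 = 1/2

H(A) = -[(1/2)·log₂(1/2) + (1/2)·log₂(1/2)]
  = 0.5000 + 0.5000
  = 1.0000 bits
H(B) = -[(1/2)·log₂(1/2) + (1/2)·log₂(1/2)]
  = 0.5000 + 0.5000
  = 1.0000 bits
H(A,B) = -[(1/2)·log₂(1/2) + (1/2)·log₂(1/2)]
  = 0.5000 + 0.5000
  = 1.0000 bits

I(A;B) = H(A) + H(B) - H(A,B)
  = 1.0000 + 1.0000 - 1.0000
  = 1.0000 bits

Yes. I(A;B) = 1.0000 bits, which is > 0.0 bits.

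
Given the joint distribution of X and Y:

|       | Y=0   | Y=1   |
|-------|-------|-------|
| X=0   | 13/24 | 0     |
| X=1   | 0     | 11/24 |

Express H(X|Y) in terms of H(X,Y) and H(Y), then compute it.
H(X|Y) = H(X,Y) - H(Y)

Marginal P(Y) (column sums):
  P(Y=0) = 13/24 + 0 = 13/24
  P(Y=1) = 0 + 11/24 = 11/24

H(X,Y) = -[(13/24)·log₂(13/24) + (11/24)·log₂(11/24)]
  = 0.4791 + 0.5159
  = 0.9950 bits
H(Y) = -[(13/24)·log₂(13/24) + (11/24)·log₂(11/24)]
  = 0.4791 + 0.5159
  = 0.9950 bits

H(X|Y) = 0.9950 - 0.9950 = 0.0000 bits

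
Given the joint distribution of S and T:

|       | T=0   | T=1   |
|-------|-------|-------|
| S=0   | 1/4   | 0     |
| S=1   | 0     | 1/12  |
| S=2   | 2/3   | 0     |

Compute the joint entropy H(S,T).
H(S,T) = -Σ P(S,T) log₂ P(S,T), summed over the non-zero cells:
H(S,T) = -[(1/4)·log₂(1/4) + (1/12)·log₂(1/12) + (2/3)·log₂(2/3)]
  = 0.5000 + 0.2987 + 0.3900
  = 1.1887 bits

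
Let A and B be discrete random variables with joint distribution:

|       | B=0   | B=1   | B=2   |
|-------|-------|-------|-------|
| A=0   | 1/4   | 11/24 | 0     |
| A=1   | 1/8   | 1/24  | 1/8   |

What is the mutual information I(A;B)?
Marginal P(A) (row sums):
  P(A=0) = 1/4 + 11/24 + 0 = 17/24
  P(A=1) = 1/8 + 1/24 + 1/8 = 7/24
Marginal P(B) (column sums):
  P(B=0) = 1/4 + 1/8 = 3/8
  P(B=1) = 11/24 + 1/24 = 1/2
  P(B=2) = 0 + 1/8 = 1/8

H(A) = -[(17/24)·log₂(17/24) + (7/24)·log₂(7/24)]
  = 0.3524 + 0.5185
  = 0.8709 bits
H(B) = -[(3/8)·log₂(3/8) + (1/2)·log₂(1/2) + (1/8)·log₂(1/8)]
  = 0.5306 + 0.5000 + 0.3750
  = 1.4056 bits
H(A,B) = -[(1/4)·log₂(1/4) + (11/24)·log₂(11/24) + (1/8)·log₂(1/8) + (1/24)·log₂(1/24) + (1/8)·log₂(1/8)]
  = 0.5000 + 0.5159 + 0.3750 + 0.1910 + 0.3750
  = 1.9569 bits

I(A;B) = H(A) + H(B) - H(A,B)
  = 0.8709 + 1.4056 - 1.9569
  = 0.3196 bits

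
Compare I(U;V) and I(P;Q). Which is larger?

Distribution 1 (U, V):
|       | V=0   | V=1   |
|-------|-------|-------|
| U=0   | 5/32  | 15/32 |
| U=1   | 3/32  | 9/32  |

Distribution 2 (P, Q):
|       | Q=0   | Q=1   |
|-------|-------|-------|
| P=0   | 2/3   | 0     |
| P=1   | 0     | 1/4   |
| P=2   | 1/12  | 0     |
Distribution 1 (U, V):
Marginal P(U) (row sums):
  P(U=0) = 5/32 + 15/32 = 5/8
  P(U=1) = 3/32 + 9/32 = 3/8
Marginal P(V) (column sums):
  P(V=0) = 5/32 + 3/32 = 1/4
  P(V=1) = 15/32 + 9/32 = 3/4

H(U) = -[(5/8)·log₂(5/8) + (3/8)·log₂(3/8)]
  = 0.4238 + 0.5306
  = 0.9544 bits
H(V) = -[(1/4)·log₂(1/4) + (3/4)·log₂(3/4)]
  = 0.5000 + 0.3113
  = 0.8113 bits
H(U,V) = -[(5/32)·log₂(5/32) + (15/32)·log₂(15/32) + (3/32)·log₂(3/32) + (9/32)·log₂(9/32)]
  = 0.4184 + 0.5124 + 0.3202 + 0.5147
  = 1.7657 bits

I(U;V) = H(U) + H(V) - H(U,V)
  = 0.9544 + 0.8113 - 1.7657
  = 0.0000 bits

Distribution 2 (P, Q):
Marginal P(P) (row sums):
  P(P=0) = 2/3 + 0 = 2/3
  P(P=1) = 0 + 1/4 = 1/4
  P(P=2) = 1/12 + 0 = 1/12
Marginal P(Q) (column sums):
  P(Q=0) = 2/3 + 0 + 1/12 = 3/4
  P(Q=1) = 0 + 1/4 + 0 = 1/4

H(P) = -[(2/3)·log₂(2/3) + (1/4)·log₂(1/4) + (1/12)·log₂(1/12)]
  = 0.3900 + 0.5000 + 0.2987
  = 1.1887 bits
H(Q) = -[(3/4)·log₂(3/4) + (1/4)·log₂(1/4)]
  = 0.3113 + 0.5000
  = 0.8113 bits
H(P,Q) = -[(2/3)·log₂(2/3) + (1/4)·log₂(1/4) + (1/12)·log₂(1/12)]
  = 0.3900 + 0.5000 + 0.2987
  = 1.1887 bits

I(P;Q) = H(P) + H(Q) - H(P,Q)
  = 1.1887 + 0.8113 - 1.1887
  = 0.8113 bits

I(P;Q) = 0.8113 bits > I(U;V) = 0.0000 bits, so (P, Q) has the higher mutual information (stronger dependence).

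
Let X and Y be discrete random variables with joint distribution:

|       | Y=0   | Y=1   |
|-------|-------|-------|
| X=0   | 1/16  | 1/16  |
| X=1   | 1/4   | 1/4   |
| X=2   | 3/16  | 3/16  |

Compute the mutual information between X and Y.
Marginal P(X) (row sums):
  P(X=0) = 1/16 + 1/16 = 1/8
  P(X=1) = 1/4 + 1/4 = 1/2
  P(X=2) = 3/16 + 3/16 = 3/8
Marginal P(Y) (column sums):
  P(Y=0) = 1/16 + 1/4 + 3/16 = 1/2
  P(Y=1) = 1/16 + 1/4 + 3/16 = 1/2

H(X) = -[(1/8)·log₂(1/8) + (1/2)·log₂(1/2) + (3/8)·log₂(3/8)]
  = 0.3750 + 0.5000 + 0.5306
  = 1.4056 bits
H(Y) = -[(1/2)·log₂(1/2) + (1/2)·log₂(1/2)]
  = 0.5000 + 0.5000
  = 1.0000 bits
H(X,Y) = -[(1/16)·log₂(1/16) + (1/16)·log₂(1/16) + (1/4)·log₂(1/4) + (1/4)·log₂(1/4) + (3/16)·log₂(3/16) + (3/16)·log₂(3/16)]
  = 0.2500 + 0.2500 + 0.5000 + 0.5000 + 0.4528 + 0.4528
  = 2.4056 bits

I(X;Y) = H(X) + H(Y) - H(X,Y)
  = 1.4056 + 1.0000 - 2.4056
  = 0.0000 bits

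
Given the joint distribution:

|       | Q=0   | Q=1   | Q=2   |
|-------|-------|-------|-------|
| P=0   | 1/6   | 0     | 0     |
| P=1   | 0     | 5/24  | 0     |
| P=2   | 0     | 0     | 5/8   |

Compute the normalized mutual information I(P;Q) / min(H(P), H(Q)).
Marginal P(P) (row sums):
  P(P=0) = 1/6 + 0 + 0 = 1/6
  P(P=1) = 0 + 5/24 + 0 = 5/24
  P(P=2) = 0 + 0 + 5/8 = 5/8
Marginal P(Q) (column sums):
  P(Q=0) = 1/6 + 0 + 0 = 1/6
  P(Q=1) = 0 + 5/24 + 0 = 5/24
  P(Q=2) = 0 + 0 + 5/8 = 5/8

H(P) = -[(1/6)·log₂(1/6) + (5/24)·log₂(5/24) + (5/8)·log₂(5/8)]
  = 0.4308 + 0.4715 + 0.4238
  = 1.3261 bits
H(Q) = -[(1/6)·log₂(1/6) + (5/24)·log₂(5/24) + (5/8)·log₂(5/8)]
  = 0.4308 + 0.4715 + 0.4238
  = 1.3261 bits
H(P,Q) = -[(1/6)·log₂(1/6) + (5/24)·log₂(5/24) + (5/8)·log₂(5/8)]
  = 0.4308 + 0.4715 + 0.4238
  = 1.3261 bits

I(P;Q) = H(P) + H(Q) - H(P,Q)
  = 1.3261 + 1.3261 - 1.3261
  = 1.3261 bits

min(H(P), H(Q)) = min(1.3261, 1.3261) = 1.3261 bits
Normalized MI = 1.3261 / 1.3261 = 1.0000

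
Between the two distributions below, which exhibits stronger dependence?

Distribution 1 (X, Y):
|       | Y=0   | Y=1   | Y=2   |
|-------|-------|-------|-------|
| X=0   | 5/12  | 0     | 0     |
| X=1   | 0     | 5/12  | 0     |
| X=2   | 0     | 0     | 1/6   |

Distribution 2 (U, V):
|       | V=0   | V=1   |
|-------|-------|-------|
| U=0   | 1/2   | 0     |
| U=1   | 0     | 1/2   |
Distribution 1 (X, Y):
Marginal P(X) (row sums):
  P(X=0) = 5/12 + 0 + 0 = 5/12
  P(X=1) = 0 + 5/12 + 0 = 5/12
  P(X=2) = 0 + 0 + 1/6 = 1/6
Marginal P(Y) (column sums):
  P(Y=0) = 5/12 + 0 + 0 = 5/12
  P(Y=1) = 0 + 5/12 + 0 = 5/12
  P(Y=2) = 0 + 0 + 1/6 = 1/6

H(X) = -[(5/12)·log₂(5/12) + (5/12)·log₂(5/12) + (1/6)·log₂(1/6)]
  = 0.5263 + 0.5263 + 0.4308
  = 1.4834 bits
H(Y) = -[(5/12)·log₂(5/12) + (5/12)·log₂(5/12) + (1/6)·log₂(1/6)]
  = 0.5263 + 0.5263 + 0.4308
  = 1.4834 bits
H(X,Y) = -[(5/12)·log₂(5/12) + (5/12)·log₂(5/12) + (1/6)·log₂(1/6)]
  = 0.5263 + 0.5263 + 0.4308
  = 1.4834 bits

I(X;Y) = H(X) + H(Y) - H(X,Y)
  = 1.4834 + 1.4834 - 1.4834
  = 1.4834 bits

Distribution 2 (U, V):
Marginal P(U) (row sums):
  P(U=0) = 1/2 + 0 = 1/2
  P(U=1) = 0 + 1/2 = 1/2
Marginal P(V) (column sums):
  P(V=0) = 1/2 + 0 = 1/2
  P(V=1) = 0 + 1/2 = 1/2

H(U) = -[(1/2)·log₂(1/2) + (1/2)·log₂(1/2)]
  = 0.5000 + 0.5000
  = 1.0000 bits
H(V) = -[(1/2)·log₂(1/2) + (1/2)·log₂(1/2)]
  = 0.5000 + 0.5000
  = 1.0000 bits
H(U,V) = -[(1/2)·log₂(1/2) + (1/2)·log₂(1/2)]
  = 0.5000 + 0.5000
  = 1.0000 bits

I(U;V) = H(U) + H(V) - H(U,V)
  = 1.0000 + 1.0000 - 1.0000
  = 1.0000 bits

I(X;Y) = 1.4834 bits > I(U;V) = 1.0000 bits, so (X, Y) has the higher mutual information (stronger dependence).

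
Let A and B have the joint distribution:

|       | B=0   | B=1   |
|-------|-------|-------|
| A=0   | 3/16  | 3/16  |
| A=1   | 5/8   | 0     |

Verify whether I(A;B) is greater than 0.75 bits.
Marginal P(A) (row sums):
  P(A=0) = 3/16 + 3/16 = 3/8
  P(A=1) = 5/8 + 0 = 5/8
Marginal P(B) (column sums):
  P(B=0) = 3/16 + 5/8 = 13/16
  P(B=1) = 3/16 + 0 = 3/16

H(A) = -[(3/8)·log₂(3/8) + (5/8)·log₂(5/8)]
  = 0.5306 + 0.4238
  = 0.9544 bits
H(B) = -[(13/16)·log₂(13/16) + (3/16)·log₂(3/16)]
  = 0.2434 + 0.4528
  = 0.6962 bits
H(A,B) = -[(3/16)·log₂(3/16) + (3/16)·log₂(3/16) + (5/8)·log₂(5/8)]
  = 0.4528 + 0.4528 + 0.4238
  = 1.3294 bits

I(A;B) = H(A) + H(B) - H(A,B)
  = 0.9544 + 0.6962 - 1.3294
  = 0.3212 bits

No. I(A;B) = 0.3212 bits, which is ≤ 0.75 bits.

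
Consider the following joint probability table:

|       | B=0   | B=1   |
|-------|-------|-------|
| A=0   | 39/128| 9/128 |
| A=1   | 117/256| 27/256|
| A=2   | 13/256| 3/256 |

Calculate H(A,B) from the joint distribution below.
H(A,B) = -Σ P(A,B) log₂ P(A,B), summed over the non-zero cells:
H(A,B) = -[(39/128)·log₂(39/128) + (9/128)·log₂(9/128) + (117/256)·log₂(117/256) + (27/256)·log₂(27/256) + (13/256)·log₂(13/256) + (3/256)·log₂(3/256)]
  = 0.5224 + 0.2693 + 0.5163 + 0.3423 + 0.2183 + 0.0752
  = 1.9438 bits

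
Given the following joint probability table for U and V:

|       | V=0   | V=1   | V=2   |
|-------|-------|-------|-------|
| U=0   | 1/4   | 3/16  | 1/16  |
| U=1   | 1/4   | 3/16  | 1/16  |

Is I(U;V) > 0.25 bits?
Marginal P(U) (row sums):
  P(U=0) = 1/4 + 3/16 + 1/16 = 1/2
  P(U=1) = 1/4 + 3/16 + 1/16 = 1/2
Marginal P(V) (column sums):
  P(V=0) = 1/4 + 1/4 = 1/2
  P(V=1) = 3/16 + 3/16 = 3/8
  P(V=2) = 1/16 + 1/16 = 1/8

H(U) = -[(1/2)·log₂(1/2) + (1/2)·log₂(1/2)]
  = 0.5000 + 0.5000
  = 1.0000 bits
H(V) = -[(1/2)·log₂(1/2) + (3/8)·log₂(3/8) + (1/8)·log₂(1/8)]
  = 0.5000 + 0.5306 + 0.3750
  = 1.4056 bits
H(U,V) = -[(1/4)·log₂(1/4) + (3/16)·log₂(3/16) + (1/16)·log₂(1/16) + (1/4)·log₂(1/4) + (3/16)·log₂(3/16) + (1/16)·log₂(1/16)]
  = 0.5000 + 0.4528 + 0.2500 + 0.5000 + 0.4528 + 0.2500
  = 2.4056 bits

I(U;V) = H(U) + H(V) - H(U,V)
  = 1.0000 + 1.4056 - 2.4056
  = 0.0000 bits

No. I(U;V) = 0.0000 bits, which is ≤ 0.25 bits.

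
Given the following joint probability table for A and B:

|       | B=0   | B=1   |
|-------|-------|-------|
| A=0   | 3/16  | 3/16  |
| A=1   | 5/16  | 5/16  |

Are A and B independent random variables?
Marginal P(A) (row sums):
  P(A=0) = 3/16 + 3/16 = 3/8
  P(A=1) = 5/16 + 5/16 = 5/8
Marginal P(B) (column sums):
  P(B=0) = 3/16 + 5/16 = 1/2
  P(B=1) = 3/16 + 5/16 = 1/2

A and B are independent iff P(A=i,B=j) = P(A=i)·P(B=j) for every cell.
  P(A=0)·P(B=0) = 3/8 × 1/2 = 3/16 = P(A=0,B=0) ✓
  P(A=0)·P(B=1) = 3/8 × 1/2 = 3/16 = P(A=0,B=1) ✓
  P(A=1)·P(B=0) = 5/8 × 1/2 = 5/16 = P(A=1,B=0) ✓
  P(A=1)·P(B=1) = 5/8 × 1/2 = 5/16 = P(A=1,B=1) ✓

Yes, A and B are independent: every cell factors, so I(A;B) = 0 bits.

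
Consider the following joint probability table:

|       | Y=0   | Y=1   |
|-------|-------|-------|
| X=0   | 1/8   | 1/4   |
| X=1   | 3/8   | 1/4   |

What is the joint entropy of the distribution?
H(X,Y) = -Σ P(X,Y) log₂ P(X,Y), summed over the non-zero cells:
H(X,Y) = -[(1/8)·log₂(1/8) + (1/4)·log₂(1/4) + (3/8)·log₂(3/8) + (1/4)·log₂(1/4)]
  = 0.3750 + 0.5000 + 0.5306 + 0.5000
  = 1.9056 bits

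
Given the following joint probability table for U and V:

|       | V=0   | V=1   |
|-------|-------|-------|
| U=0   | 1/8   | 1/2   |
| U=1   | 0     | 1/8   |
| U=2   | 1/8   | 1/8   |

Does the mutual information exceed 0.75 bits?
Marginal P(U) (row sums):
  P(U=0) = 1/8 + 1/2 = 5/8
  P(U=1) = 0 + 1/8 = 1/8
  P(U=2) = 1/8 + 1/8 = 1/4
Marginal P(V) (column sums):
  P(V=0) = 1/8 + 0 + 1/8 = 1/4
  P(V=1) = 1/2 + 1/8 + 1/8 = 3/4

H(U) = -[(5/8)·log₂(5/8) + (1/8)·log₂(1/8) + (1/4)·log₂(1/4)]
  = 0.4238 + 0.3750 + 0.5000
  = 1.2988 bits
H(V) = -[(1/4)·log₂(1/4) + (3/4)·log₂(3/4)]
  = 0.5000 + 0.3113
  = 0.8113 bits
H(U,V) = -[(1/8)·log₂(1/8) + (1/2)·log₂(1/2) + (1/8)·log₂(1/8) + (1/8)·log₂(1/8) + (1/8)·log₂(1/8)]
  = 0.3750 + 0.5000 + 0.3750 + 0.3750 + 0.3750
  = 2.0000 bits

I(U;V) = H(U) + H(V) - H(U,V)
  = 1.2988 + 0.8113 - 2.0000
  = 0.1101 bits

No. I(U;V) = 0.1101 bits, which is ≤ 0.75 bits.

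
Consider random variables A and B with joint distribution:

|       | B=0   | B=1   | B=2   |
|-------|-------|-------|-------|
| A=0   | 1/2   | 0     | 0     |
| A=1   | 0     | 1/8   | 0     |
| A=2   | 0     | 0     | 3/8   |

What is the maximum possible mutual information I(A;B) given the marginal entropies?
The upper bound on mutual information is I(A;B) ≤ min(H(A), H(B)).

Marginal P(A) (row sums):
  P(A=0) = 1/2 + 0 + 0 = 1/2
  P(A=1) = 0 + 1/8 + 0 = 1/8
  P(A=2) = 0 + 0 + 3/8 = 3/8
Marginal P(B) (column sums):
  P(B=0) = 1/2 + 0 + 0 = 1/2
  P(B=1) = 0 + 1/8 + 0 = 1/8
  P(B=2) = 0 + 0 + 3/8 = 3/8

H(A) = -[(1/2)·log₂(1/2) + (1/8)·log₂(1/8) + (3/8)·log₂(3/8)]
  = 0.5000 + 0.3750 + 0.5306
  = 1.4056 bits
H(B) = -[(1/2)·log₂(1/2) + (1/8)·log₂(1/8) + (3/8)·log₂(3/8)]
  = 0.5000 + 0.3750 + 0.5306
  = 1.4056 bits

Maximum possible I(A;B) = min(1.4056, 1.4056) = 1.4056 bits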